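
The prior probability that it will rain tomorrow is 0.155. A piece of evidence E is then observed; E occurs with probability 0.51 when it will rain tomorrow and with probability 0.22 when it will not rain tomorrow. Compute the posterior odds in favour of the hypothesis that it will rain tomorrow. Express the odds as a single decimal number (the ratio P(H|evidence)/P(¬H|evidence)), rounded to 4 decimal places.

Posterior odds ≈ 0.4252

Prior odds = 0.155/(1−0.155) = 0.18343. In log-odds, ln(0.18343) = -1.6959.
Add log likelihood ratio: ln(2.3182) = 0.84078.
Posterior log-odds = -0.85513, so posterior odds = exp(-0.85513) = 0.42523.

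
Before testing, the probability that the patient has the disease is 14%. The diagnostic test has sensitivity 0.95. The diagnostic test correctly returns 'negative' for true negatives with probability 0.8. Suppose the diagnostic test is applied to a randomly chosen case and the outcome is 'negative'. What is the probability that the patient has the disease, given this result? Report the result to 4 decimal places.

Write H for 'the patient has the disease'. Prior odds H:¬H = 0.14/0.86 = 0.16279. For the 'negative' outcome, the likelihood ratio is 0.05/0.8 = 0.062500.
Posterior odds = 0.16279 × 0.062500 = 0.010174, so P(H|E) = 0.010174/(1+0.010174) = 0.0101.

P(H | E) ≈ 0.0101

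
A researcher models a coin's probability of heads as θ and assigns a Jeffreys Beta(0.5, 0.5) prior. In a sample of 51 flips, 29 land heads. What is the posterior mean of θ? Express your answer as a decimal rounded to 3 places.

Posterior mean ≈ 0.567

The binomial likelihood is conjugate to the Beta prior: with 29 successes and 22 failures, the posterior is Beta(0.5+29, 0.5+22) = Beta(29.5, 22.5).
E[θ | data] = 29.5/(29.5+22.5) = 0.567.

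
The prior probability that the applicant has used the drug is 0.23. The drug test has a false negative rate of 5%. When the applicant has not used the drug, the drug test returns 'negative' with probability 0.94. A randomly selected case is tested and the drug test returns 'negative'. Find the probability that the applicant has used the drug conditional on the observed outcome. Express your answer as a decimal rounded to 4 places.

Let H be the event that the applicant has used the drug. P(H) = 0.23, so P(¬H) = 0.77. With E the 'negative' result, P(E|H) = 0.05 and P(E|¬H) = 0.94.
P(E) = 0.05·0.23 + 0.94·0.77 = 0.011500 + 0.72380 = 0.73530.
By Bayes' theorem, P(H|E) = 0.011500 / 0.73530 = 0.0156.

P(H | E) ≈ 0.0156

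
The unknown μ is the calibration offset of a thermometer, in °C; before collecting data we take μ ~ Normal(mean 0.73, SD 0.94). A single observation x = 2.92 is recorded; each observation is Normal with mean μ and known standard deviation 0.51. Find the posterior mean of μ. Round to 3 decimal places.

Posterior mean ≈ 2.422

Prior precision 1/τ₀² = 1/0.94² = 1.13173; data precision n/σ² = 1/0.51² = 3.84468.
Posterior precision = 1.13173 + 3.84468 = 4.97641.
Posterior mean = (1.13173·0.73 + 3.84468·2.92) / 4.97641 = 2.422.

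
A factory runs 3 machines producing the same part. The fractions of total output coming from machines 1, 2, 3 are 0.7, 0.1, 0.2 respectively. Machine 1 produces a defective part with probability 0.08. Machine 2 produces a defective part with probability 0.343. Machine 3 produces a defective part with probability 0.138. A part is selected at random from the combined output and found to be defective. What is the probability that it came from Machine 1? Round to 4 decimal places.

P(defective|M1) = 0.08; P(defective|M2) = 0.343; P(defective|M3) = 0.138.
Prior × likelihood for each source: 0.7·0.08=0.05600, 0.1·0.343=0.03430, 0.2·0.138=0.02760. Summing gives P(defective) = 0.11790.
P(Machine 1 | defective) = 0.05600 / 0.11790 = 0.4750.

Posterior probability ≈ 0.4750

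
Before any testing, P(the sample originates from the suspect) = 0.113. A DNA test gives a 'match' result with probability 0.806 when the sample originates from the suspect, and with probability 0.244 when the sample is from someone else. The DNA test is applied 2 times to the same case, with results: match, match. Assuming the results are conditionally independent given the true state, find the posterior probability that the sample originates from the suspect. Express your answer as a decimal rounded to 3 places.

Posterior P(H) ≈ 0.582

Let H be the event that the sample originates from the suspect; start with P(H) = 0.113. P('match'|H) = 0.806, P('match'|¬H) = 0.244.
Update on result 1 ('match'): P(H) ← 0.806·0.1130 / (0.806·0.1130 + 0.244·0.8870) = 0.091078/0.30751 = 0.2962.
Update on result 2 ('match'): P(H) ← 0.806·0.2962 / (0.806·0.2962 + 0.244·0.7038) = 0.23872/0.41045 = 0.5816.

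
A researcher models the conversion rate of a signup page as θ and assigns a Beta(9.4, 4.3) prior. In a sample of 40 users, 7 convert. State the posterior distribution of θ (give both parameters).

Posterior: Beta(16.4, 37.3)

The binomial likelihood is conjugate to the Beta prior: with 7 successes and 33 failures, the posterior is Beta(9.4+7, 4.3+33) = Beta(16.4, 37.3).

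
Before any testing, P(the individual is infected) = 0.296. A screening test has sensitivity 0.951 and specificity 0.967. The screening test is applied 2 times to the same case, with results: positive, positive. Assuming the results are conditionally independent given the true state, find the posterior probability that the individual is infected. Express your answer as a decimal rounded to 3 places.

Let H be the event that the individual is infected; start with P(H) = 0.296. P('positive'|H) = 0.951, P('positive'|¬H) = 0.033.
Update on result 1 ('positive'): P(H) ← 0.951·0.2960 / (0.951·0.2960 + 0.033·0.7040) = 0.28150/0.30473 = 0.9238.
Update on result 2 ('positive'): P(H) ← 0.951·0.9238 / (0.951·0.9238 + 0.033·0.0762) = 0.87850/0.88101 = 0.9971.

Posterior P(H) ≈ 0.997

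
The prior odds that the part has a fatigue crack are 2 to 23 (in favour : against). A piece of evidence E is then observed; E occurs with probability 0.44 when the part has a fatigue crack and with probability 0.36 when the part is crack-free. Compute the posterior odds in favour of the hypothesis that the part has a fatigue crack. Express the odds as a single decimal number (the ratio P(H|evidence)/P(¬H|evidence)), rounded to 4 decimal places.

Prior odds = 2/23 = 0.086957.
Likelihood ratio for E = 0.44/0.36 = 1.2222.
Posterior odds = prior odds × LR = 0.10628.

Posterior odds ≈ 0.1063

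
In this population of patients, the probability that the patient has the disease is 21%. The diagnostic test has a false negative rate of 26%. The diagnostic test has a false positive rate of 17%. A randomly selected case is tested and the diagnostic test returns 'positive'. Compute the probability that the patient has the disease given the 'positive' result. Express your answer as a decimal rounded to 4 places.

Write H for 'the patient has the disease'. Prior odds H:¬H = 0.21/0.79 = 0.26582. For the 'positive' outcome, the likelihood ratio is 0.74/0.17 = 4.3529.
Posterior odds = 0.26582 × 4.3529 = 1.1571, so P(H|E) = 1.1571/(1+1.1571) = 0.5364.

P(H | E) ≈ 0.5364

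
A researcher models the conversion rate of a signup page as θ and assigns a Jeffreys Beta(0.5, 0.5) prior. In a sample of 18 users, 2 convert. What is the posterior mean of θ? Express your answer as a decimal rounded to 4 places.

Posterior mean ≈ 0.1316

Observing 2 successes and 16 failures updates Beta(0.5, 0.5) by adding the success and failure counts to the two shape parameters: α = 0.5+2 = 2.5, β = 0.5+16 = 16.5.
E[θ | data] = 2.5/(2.5+16.5) = 0.1316.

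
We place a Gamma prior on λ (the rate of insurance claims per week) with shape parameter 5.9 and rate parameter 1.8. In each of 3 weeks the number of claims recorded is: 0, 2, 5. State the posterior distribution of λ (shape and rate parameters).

Posterior: Gamma(shape=12.9, rate=4.8)

The Poisson likelihood adds the total count to the shape and the number of exposure periods to the rate. Here ∑xᵢ = 7 and n = 3, so shape 5.9→12.9 and rate 1.8→4.8.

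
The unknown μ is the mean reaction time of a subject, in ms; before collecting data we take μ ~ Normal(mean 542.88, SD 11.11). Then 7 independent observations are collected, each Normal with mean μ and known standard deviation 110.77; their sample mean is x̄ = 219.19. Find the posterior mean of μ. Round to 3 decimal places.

Posterior mean ≈ 521.586

Prior precision 1/τ₀² = 1/11.11² = 0.00810162; data precision n/σ² = 7/110.77² = 0.00057050.
Posterior precision = 0.00810162 + 0.00057050 = 0.00867212.
Posterior mean = (0.00810162·542.88 + 0.00057050·219.19) / 0.00867212 = 521.586.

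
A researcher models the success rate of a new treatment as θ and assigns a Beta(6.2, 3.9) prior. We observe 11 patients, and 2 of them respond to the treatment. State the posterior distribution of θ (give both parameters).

Observing 2 successes and 9 failures updates Beta(6.2, 3.9) by adding the success and failure counts to the two shape parameters: α = 6.2+2 = 8.2, β = 3.9+9 = 12.9.

Posterior: Beta(8.2, 12.9)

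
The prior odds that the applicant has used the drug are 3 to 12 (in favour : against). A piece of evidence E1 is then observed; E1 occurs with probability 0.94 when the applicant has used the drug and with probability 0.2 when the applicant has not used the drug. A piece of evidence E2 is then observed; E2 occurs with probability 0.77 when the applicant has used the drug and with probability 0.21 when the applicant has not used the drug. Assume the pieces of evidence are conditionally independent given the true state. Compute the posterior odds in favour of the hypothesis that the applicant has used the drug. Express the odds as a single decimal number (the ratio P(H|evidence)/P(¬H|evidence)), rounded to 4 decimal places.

Prior odds = 3/12 = 0.25000.
Likelihood ratio for E1 = 0.94/0.2 = 4.7000.
Likelihood ratio for E2 = 0.77/0.21 = 3.6667.
Posterior odds = prior odds × LR₁ × LR₂ = 4.3083.

Posterior odds ≈ 4.3083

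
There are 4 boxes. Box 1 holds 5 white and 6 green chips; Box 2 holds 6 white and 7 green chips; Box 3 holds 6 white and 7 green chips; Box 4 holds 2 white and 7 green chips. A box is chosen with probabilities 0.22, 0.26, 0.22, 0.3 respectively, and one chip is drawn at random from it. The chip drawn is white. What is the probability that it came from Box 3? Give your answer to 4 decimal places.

P(white|Box 1) = 0.4545; P(white|Box 2) = 0.4615; P(white|Box 3) = 0.4615; P(white|Box 4) = 0.2222.
Prior × likelihood for each source: 0.22·0.4545=0.1000, 0.26·0.4615=0.1200, 0.22·0.4615=0.1015, 0.3·0.2222=0.06667. Summing gives P(white) = 0.38821.
P(Box 3 | white) = 0.1015 / 0.38821 = 0.2616.

Posterior probability ≈ 0.2616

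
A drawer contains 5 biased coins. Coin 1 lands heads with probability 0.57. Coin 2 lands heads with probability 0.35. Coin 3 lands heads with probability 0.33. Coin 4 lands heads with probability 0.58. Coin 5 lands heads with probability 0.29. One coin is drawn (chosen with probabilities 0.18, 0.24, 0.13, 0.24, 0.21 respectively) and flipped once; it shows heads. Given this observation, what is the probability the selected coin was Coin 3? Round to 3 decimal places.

Tabulate prior·likelihood by source: [1] prior 0.18, lik 0.57, product 0.1026; [2] prior 0.24, lik 0.35, product 0.08400; [3] prior 0.13, lik 0.33, product 0.04290; [4] prior 0.24, lik 0.58, product 0.1392; [5] prior 0.21, lik 0.29, product 0.06090.
Normalizing constant = 0.42960; the posterior for Coin 3 is its product over the sum, 0.04290/0.42960 = 0.100.

Posterior probability ≈ 0.100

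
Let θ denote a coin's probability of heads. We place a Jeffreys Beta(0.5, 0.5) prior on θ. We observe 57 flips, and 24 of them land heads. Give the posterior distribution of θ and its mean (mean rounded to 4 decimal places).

Posterior: Beta(24.5, 33.5); mean ≈ 0.4224

Observing 24 successes and 33 failures updates Beta(0.5, 0.5) by adding the success and failure counts to the two shape parameters: α = 0.5+24 = 24.5, β = 0.5+33 = 33.5.
Posterior mean = α/(α+β) = 24.5/58 = 0.4224.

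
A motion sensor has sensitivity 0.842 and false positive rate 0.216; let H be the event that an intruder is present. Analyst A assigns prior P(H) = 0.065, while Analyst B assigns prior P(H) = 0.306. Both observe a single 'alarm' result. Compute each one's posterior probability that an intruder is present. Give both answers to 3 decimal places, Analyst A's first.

Analyst A: 0.213; Analyst B: 0.632

The likelihood ratio for an 'alarm' result is 0.842/0.216 = 3.8981.
Analyst A: prior odds 0.065/0.935 = 0.069519; posterior odds 0.27099; posterior probability 0.213.
Analyst B: prior odds 0.306/0.694 = 0.44092; posterior odds 1.7188; posterior probability 0.632.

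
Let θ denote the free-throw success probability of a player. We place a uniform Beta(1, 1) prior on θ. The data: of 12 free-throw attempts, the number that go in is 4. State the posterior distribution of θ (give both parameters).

Posterior: Beta(5, 9)

Observing 4 successes and 8 failures updates Beta(1, 1) by adding the success and failure counts to the two shape parameters: α = 1+4 = 5, β = 1+8 = 9.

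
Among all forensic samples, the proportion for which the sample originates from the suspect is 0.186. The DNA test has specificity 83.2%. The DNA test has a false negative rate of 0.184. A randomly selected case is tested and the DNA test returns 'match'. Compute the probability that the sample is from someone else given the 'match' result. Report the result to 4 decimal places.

P(¬H | E) ≈ 0.4740

Write H for 'the sample originates from the suspect'. Prior odds H:¬H = 0.186/0.814 = 0.22850. For the 'match' outcome, the likelihood ratio is 0.816/0.168 = 4.8571.
Posterior odds = 0.22850 × 4.8571 = 1.1099, so P(H|E) = 1.1099/(1+1.1099) = 0.5260. Then P(¬H|E) = 1 − 0.5260 = 0.4740.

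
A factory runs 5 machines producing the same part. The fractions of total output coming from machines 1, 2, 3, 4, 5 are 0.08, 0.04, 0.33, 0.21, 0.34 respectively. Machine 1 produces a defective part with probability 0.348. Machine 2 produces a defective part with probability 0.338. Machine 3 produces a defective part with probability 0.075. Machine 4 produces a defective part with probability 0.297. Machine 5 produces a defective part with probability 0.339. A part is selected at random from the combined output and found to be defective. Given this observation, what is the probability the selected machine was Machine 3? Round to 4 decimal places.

Tabulate prior·likelihood by source: [1] prior 0.08, lik 0.348, product 0.02784; [2] prior 0.04, lik 0.338, product 0.01352; [3] prior 0.33, lik 0.075, product 0.02475; [4] prior 0.21, lik 0.297, product 0.06237; [5] prior 0.34, lik 0.339, product 0.1153.
Normalizing constant = 0.24374; the posterior for Machine 3 is its product over the sum, 0.02475/0.24374 = 0.1015.

Posterior probability ≈ 0.1015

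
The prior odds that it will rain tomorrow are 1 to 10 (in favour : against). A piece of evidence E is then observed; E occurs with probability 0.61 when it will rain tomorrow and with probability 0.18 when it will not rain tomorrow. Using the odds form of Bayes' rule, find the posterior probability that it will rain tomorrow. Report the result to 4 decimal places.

Prior odds = 1/10 = 0.10000. In log-odds, ln(0.10000) = -2.3026.
Add log likelihood ratio: ln(3.3889) = 1.2205.
Posterior log-odds = -1.0821, so posterior odds = exp(-1.0821) = 0.33889. Converting, P(H|E) = 0.33889/1.3389 = 0.2531.

Posterior probability ≈ 0.2531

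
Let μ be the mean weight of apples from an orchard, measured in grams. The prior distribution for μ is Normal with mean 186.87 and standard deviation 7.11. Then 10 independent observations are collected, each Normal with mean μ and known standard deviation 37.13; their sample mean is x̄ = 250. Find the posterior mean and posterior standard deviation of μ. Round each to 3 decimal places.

With known σ, the Normal prior is conjugate. Weight on the data is w = (n/σ²)/(n/σ² + 1/τ₀²) = 0.00725354/(0.00725354+0.0197816) = 0.26830.
Posterior mean = w·x̄ + (1−w)·μ₀ = 0.26830·250 + 0.73170·186.87 = 203.808. Posterior variance = 1/(0.00725354+0.0197816) = 36.9889, so SD = 6.082.

Posterior mean ≈ 203.808; posterior SD ≈ 6.082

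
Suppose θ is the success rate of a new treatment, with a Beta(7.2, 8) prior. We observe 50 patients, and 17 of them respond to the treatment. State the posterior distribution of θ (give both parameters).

Observing 17 successes and 33 failures updates Beta(7.2, 8) by adding the success and failure counts to the two shape parameters: α = 7.2+17 = 24.2, β = 8+33 = 41.

Posterior: Beta(24.2, 41)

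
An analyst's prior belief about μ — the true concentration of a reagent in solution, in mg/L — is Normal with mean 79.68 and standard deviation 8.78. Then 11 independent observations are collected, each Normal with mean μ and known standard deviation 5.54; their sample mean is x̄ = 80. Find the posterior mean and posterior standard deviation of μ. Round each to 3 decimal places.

Prior precision 1/τ₀² = 1/8.78² = 0.0129721; data precision n/σ² = 11/5.54² = 0.358404.
Posterior precision = 0.0129721 + 0.358404 = 0.371376, giving posterior SD = 1/√0.371376 = 1.641.
Posterior mean = (0.0129721·79.68 + 0.358404·80) / 0.371376 = 79.989.

Posterior mean ≈ 79.989; posterior SD ≈ 1.641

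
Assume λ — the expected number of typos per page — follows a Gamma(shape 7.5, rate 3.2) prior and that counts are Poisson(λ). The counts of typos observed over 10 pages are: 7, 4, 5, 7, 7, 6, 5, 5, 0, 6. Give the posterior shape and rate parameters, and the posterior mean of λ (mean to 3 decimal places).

Posterior: Gamma(shape=59.5, rate=13.2); mean ≈ 4.508

The Poisson likelihood adds the total count to the shape and the number of exposure periods to the rate. Here ∑xᵢ = 52 and n = 10, so shape 7.5→59.5 and rate 3.2→13.2.
E[λ | data] = 59.5/13.2 = 4.508.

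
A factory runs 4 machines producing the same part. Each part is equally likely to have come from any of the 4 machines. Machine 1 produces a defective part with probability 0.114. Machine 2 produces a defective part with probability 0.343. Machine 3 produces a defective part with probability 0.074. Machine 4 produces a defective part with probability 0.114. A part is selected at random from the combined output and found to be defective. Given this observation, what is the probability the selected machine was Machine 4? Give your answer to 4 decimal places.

P(defective|M1) = 0.114; P(defective|M2) = 0.343; P(defective|M3) = 0.074; P(defective|M4) = 0.114.
Prior × likelihood for each source: 0.25·0.114=0.02850, 0.25·0.343=0.08575, 0.25·0.074=0.01850, 0.25·0.114=0.02850. Summing gives P(defective) = 0.16125.
P(Machine 4 | defective) = 0.02850 / 0.16125 = 0.1767.

Posterior probability ≈ 0.1767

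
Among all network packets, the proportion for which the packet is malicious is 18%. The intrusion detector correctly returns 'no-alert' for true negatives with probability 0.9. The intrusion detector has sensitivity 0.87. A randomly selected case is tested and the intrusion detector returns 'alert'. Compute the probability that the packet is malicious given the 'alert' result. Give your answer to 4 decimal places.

Write H for 'the packet is malicious'. Prior odds H:¬H = 0.18/0.82 = 0.21951. For the 'alert' outcome, the likelihood ratio is 0.87/0.1 = 8.7000.
Posterior odds = 0.21951 × 8.7000 = 1.9098, so P(H|E) = 1.9098/(1+1.9098) = 0.6563.

P(H | E) ≈ 0.6563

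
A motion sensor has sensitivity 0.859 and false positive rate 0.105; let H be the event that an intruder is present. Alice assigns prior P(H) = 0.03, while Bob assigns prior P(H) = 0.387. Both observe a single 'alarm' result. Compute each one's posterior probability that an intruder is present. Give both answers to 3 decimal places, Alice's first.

The likelihood ratio for an 'alarm' result is 0.859/0.105 = 8.1810.
Alice: prior odds 0.03/0.97 = 0.030928; posterior odds 0.25302; posterior probability 0.202.
Bob: prior odds 0.387/0.613 = 0.63132; posterior odds 5.1648; posterior probability 0.838.

Alice: 0.202; Bob: 0.838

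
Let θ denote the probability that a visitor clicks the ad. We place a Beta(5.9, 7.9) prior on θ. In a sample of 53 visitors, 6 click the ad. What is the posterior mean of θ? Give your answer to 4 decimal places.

Observing 6 successes and 47 failures updates Beta(5.9, 7.9) by adding the success and failure counts to the two shape parameters: α = 5.9+6 = 11.9, β = 7.9+47 = 54.9.
E[θ | data] = 11.9/(11.9+54.9) = 0.1781.

Posterior mean ≈ 0.1781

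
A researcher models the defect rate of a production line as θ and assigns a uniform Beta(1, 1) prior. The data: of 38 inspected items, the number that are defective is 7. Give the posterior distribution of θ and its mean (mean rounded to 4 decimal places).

The binomial likelihood is conjugate to the Beta prior: with 7 successes and 31 failures, the posterior is Beta(1+7, 1+31) = Beta(8, 32).
E[θ | data] = 8/(8+32) = 0.2000.

Posterior: Beta(8, 32); mean ≈ 0.2000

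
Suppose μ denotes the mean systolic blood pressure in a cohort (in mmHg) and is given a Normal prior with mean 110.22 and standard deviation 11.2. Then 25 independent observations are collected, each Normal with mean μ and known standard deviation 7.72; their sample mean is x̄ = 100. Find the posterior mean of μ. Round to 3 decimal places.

Prior precision 1/τ₀² = 1/11.2² = 0.00797194; data precision n/σ² = 25/7.72² = 0.419474.
Posterior precision = 0.00797194 + 0.419474 = 0.427446.
Posterior mean = (0.00797194·110.22 + 0.419474·100) / 0.427446 = 100.191.

Posterior mean ≈ 100.191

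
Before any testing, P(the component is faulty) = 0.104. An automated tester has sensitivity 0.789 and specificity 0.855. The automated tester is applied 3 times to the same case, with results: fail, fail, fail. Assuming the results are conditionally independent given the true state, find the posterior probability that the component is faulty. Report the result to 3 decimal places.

Posterior P(H) ≈ 0.949

Let H be the event that the component is faulty; start with P(H) = 0.104. P('fail'|H) = 0.789, P('fail'|¬H) = 0.145.
Update on result 1 ('fail'): P(H) ← 0.789·0.1040 / (0.789·0.1040 + 0.145·0.8960) = 0.082056/0.21198 = 0.3871.
Update on result 2 ('fail'): P(H) ← 0.789·0.3871 / (0.789·0.3871 + 0.145·0.6129) = 0.30542/0.39429 = 0.7746.
Update on result 3 ('fail'): P(H) ← 0.789·0.7746 / (0.789·0.7746 + 0.145·0.2254) = 0.61117/0.64385 = 0.9492.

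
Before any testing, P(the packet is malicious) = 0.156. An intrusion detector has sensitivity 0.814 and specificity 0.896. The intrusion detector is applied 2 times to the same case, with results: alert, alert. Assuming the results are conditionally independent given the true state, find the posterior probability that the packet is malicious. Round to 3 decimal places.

Let H be the event that the packet is malicious; start with P(H) = 0.156. P('alert'|H) = 0.814, P('alert'|¬H) = 0.104.
Update on result 1 ('alert'): P(H) ← 0.814·0.1560 / (0.814·0.1560 + 0.104·0.8440) = 0.12698/0.21476 = 0.5913.
Update on result 2 ('alert'): P(H) ← 0.814·0.5913 / (0.814·0.5913 + 0.104·0.4087) = 0.48130/0.52381 = 0.9189.

Posterior P(H) ≈ 0.919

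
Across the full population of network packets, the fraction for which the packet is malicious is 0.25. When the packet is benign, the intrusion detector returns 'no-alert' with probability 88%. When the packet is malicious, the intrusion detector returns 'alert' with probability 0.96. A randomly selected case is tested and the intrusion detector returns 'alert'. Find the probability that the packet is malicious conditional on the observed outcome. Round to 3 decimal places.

P(H | E) ≈ 0.727

Let H be the event that the packet is malicious. P(H) = 0.25, so P(¬H) = 0.75. With E the 'alert' result, P(E|H) = 0.96 and P(E|¬H) = 0.12.
P(E) = 0.96·0.25 + 0.12·0.75 = 0.24000 + 0.090000 = 0.33000.
By Bayes' theorem, P(H|E) = 0.24000 / 0.33000 = 0.727.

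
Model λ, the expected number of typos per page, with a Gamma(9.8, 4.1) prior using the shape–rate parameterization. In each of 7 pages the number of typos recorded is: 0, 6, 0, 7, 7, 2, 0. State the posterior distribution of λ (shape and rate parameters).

The Poisson likelihood adds the total count to the shape and the number of exposure periods to the rate. Here ∑xᵢ = 22 and n = 7, so shape 9.8→31.8 and rate 4.1→11.1.

Posterior: Gamma(shape=31.8, rate=11.1)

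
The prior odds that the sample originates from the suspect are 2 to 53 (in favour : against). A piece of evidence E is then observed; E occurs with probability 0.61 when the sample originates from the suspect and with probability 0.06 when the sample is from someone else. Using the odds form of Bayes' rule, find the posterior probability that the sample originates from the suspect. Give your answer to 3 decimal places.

Prior odds = 2/53 = 0.037736. In log-odds, ln(0.037736) = -3.2771.
Add log likelihood ratio: ln(10.167) = 2.3191.
Posterior log-odds = -0.95803, so posterior odds = exp(-0.95803) = 0.38365. Converting, P(H|E) = 0.38365/1.3836 = 0.277.

Posterior probability ≈ 0.277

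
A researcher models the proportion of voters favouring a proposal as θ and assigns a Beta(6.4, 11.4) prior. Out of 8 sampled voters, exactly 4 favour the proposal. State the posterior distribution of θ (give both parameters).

Observing 4 successes and 4 failures updates Beta(6.4, 11.4) by adding the success and failure counts to the two shape parameters: α = 6.4+4 = 10.4, β = 11.4+4 = 15.4.

Posterior: Beta(10.4, 15.4)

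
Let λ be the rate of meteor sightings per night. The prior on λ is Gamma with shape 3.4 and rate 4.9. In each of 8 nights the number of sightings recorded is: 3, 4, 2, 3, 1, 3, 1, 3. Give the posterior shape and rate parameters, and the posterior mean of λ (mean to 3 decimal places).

Total count ∑xᵢ = 20 over n = 8 nights.
Gamma is conjugate to the Poisson likelihood: posterior is Gamma(shape = 3.4+20 = 23.4, rate = 4.9+8 = 12.9).
E[λ | data] = 23.4/12.9 = 1.814.

Posterior: Gamma(shape=23.4, rate=12.9); mean ≈ 1.814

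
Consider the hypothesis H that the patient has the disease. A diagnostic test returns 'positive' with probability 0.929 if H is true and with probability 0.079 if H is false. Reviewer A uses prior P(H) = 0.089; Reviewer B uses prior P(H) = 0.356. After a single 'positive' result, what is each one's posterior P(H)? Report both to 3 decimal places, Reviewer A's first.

The likelihood ratio for a 'positive' result is 0.929/0.079 = 11.759.
Reviewer A: prior odds 0.089/0.911 = 0.097695; posterior odds 1.1488; posterior probability 0.535.
Reviewer B: prior odds 0.356/0.644 = 0.55280; posterior odds 6.5006; posterior probability 0.867.

Reviewer A: 0.535; Reviewer B: 0.867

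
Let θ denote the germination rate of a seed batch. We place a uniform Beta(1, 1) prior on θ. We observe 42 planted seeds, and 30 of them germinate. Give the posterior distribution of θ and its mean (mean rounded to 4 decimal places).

Observing 30 successes and 12 failures updates Beta(1, 1) by adding the success and failure counts to the two shape parameters: α = 1+30 = 31, β = 1+12 = 13.
Posterior mean = α/(α+β) = 31/44 = 0.7045.

Posterior: Beta(31, 13); mean ≈ 0.7045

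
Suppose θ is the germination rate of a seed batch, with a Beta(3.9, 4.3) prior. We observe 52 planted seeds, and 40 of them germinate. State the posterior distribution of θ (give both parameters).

Posterior: Beta(43.9, 16.3)

The binomial likelihood is conjugate to the Beta prior: with 40 successes and 12 failures, the posterior is Beta(3.9+40, 4.3+12) = Beta(43.9, 16.3).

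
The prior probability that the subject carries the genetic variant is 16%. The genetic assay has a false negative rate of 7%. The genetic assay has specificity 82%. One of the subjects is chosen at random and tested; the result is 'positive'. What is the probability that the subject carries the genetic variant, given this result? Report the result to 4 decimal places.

P(H | E) ≈ 0.4960

Write H for 'the subject carries the genetic variant'. Prior odds H:¬H = 0.16/0.84 = 0.19048. For the 'positive' outcome, the likelihood ratio is 0.93/0.18 = 5.1667.
Posterior odds = 0.19048 × 5.1667 = 0.98413, so P(H|E) = 0.98413/(1+0.98413) = 0.4960.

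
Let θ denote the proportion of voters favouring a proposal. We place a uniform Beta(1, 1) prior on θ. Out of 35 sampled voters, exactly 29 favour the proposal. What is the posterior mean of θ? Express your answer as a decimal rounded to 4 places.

The binomial likelihood is conjugate to the Beta prior: with 29 successes and 6 failures, the posterior is Beta(1+29, 1+6) = Beta(30, 7).
Posterior mean = α/(α+β) = 30/37 = 0.8108.

Posterior mean ≈ 0.8108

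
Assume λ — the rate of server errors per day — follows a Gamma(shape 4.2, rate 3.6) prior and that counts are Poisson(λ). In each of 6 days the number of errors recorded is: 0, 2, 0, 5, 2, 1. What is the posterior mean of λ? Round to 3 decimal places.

Posterior mean ≈ 1.479

The Poisson likelihood adds the total count to the shape and the number of exposure periods to the rate. Here ∑xᵢ = 10 and n = 6, so shape 4.2→14.2 and rate 3.6→9.6.
Posterior mean = shape/rate = 14.2/9.6 = 1.479.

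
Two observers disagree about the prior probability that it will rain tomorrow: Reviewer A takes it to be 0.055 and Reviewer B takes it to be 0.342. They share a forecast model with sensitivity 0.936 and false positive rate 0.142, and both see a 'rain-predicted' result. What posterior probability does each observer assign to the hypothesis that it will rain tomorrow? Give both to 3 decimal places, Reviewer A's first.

The likelihood ratio for a 'rain-predicted' result is 0.936/0.142 = 6.5915.
Reviewer A: prior odds 0.055/0.945 = 0.058201; posterior odds 0.38364; posterior probability 0.277.
Reviewer B: prior odds 0.342/0.658 = 0.51976; posterior odds 3.4260; posterior probability 0.774.

Reviewer A: 0.277; Reviewer B: 0.774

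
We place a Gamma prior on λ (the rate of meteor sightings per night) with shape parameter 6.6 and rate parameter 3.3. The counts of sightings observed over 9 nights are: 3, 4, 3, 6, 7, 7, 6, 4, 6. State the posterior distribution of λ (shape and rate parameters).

Posterior: Gamma(shape=52.6, rate=12.3)

The Poisson likelihood adds the total count to the shape and the number of exposure periods to the rate. Here ∑xᵢ = 46 and n = 9, so shape 6.6→52.6 and rate 3.3→12.3.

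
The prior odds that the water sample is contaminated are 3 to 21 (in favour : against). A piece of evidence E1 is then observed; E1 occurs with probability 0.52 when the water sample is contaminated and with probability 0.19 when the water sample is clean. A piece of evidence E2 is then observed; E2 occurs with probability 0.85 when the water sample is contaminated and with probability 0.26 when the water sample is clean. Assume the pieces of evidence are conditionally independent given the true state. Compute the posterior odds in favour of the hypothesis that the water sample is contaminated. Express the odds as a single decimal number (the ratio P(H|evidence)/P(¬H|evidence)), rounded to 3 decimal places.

Posterior odds ≈ 1.278

Prior odds = 3/21 = 0.14286. In log-odds, ln(0.14286) = -1.9459.
Add log likelihood ratios: ln(2.7368) + ln(3.2692) = 2.1914.
Posterior log-odds = 0.24545, so posterior odds = exp(0.24545) = 1.2782.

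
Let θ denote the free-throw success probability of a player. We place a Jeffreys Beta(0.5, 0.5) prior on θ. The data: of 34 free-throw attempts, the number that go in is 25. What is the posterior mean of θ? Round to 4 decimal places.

Posterior mean ≈ 0.7286

Observing 25 successes and 9 failures updates Beta(0.5, 0.5) by adding the success and failure counts to the two shape parameters: α = 0.5+25 = 25.5, β = 0.5+9 = 9.5.
E[θ | data] = 25.5/(25.5+9.5) = 0.7286.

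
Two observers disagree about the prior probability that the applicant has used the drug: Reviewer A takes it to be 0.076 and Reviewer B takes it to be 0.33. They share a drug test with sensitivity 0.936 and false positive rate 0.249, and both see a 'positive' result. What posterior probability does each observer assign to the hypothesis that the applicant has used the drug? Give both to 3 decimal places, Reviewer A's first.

The likelihood ratio for a 'positive' result is 0.936/0.249 = 3.7590.
Reviewer A: prior odds 0.076/0.924 = 0.082251; posterior odds 0.30918; posterior probability 0.236.
Reviewer B: prior odds 0.33/0.67 = 0.49254; posterior odds 1.8515; posterior probability 0.649.

Reviewer A: 0.236; Reviewer B: 0.649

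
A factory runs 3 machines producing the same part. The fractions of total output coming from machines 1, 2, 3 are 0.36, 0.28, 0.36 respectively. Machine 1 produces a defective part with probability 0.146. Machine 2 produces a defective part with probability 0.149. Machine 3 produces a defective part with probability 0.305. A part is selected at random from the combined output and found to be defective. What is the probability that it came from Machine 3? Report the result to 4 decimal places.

Posterior probability ≈ 0.5380

P(defective|M1) = 0.146; P(defective|M2) = 0.149; P(defective|M3) = 0.305.
Prior × likelihood for each source: 0.36·0.146=0.05256, 0.28·0.149=0.04172, 0.36·0.305=0.1098. Summing gives P(defective) = 0.20408.
P(Machine 3 | defective) = 0.1098 / 0.20408 = 0.5380.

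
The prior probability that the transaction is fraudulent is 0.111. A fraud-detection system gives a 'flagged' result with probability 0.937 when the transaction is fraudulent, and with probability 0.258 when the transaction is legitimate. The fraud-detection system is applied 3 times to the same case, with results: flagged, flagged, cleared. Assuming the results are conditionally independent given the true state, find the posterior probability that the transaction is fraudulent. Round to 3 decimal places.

With H the event that the transaction is fraudulent, the joint likelihood of the observed sequence is P(data|H) = 0.937·0.937·0.063 = 0.055312 and P(data|¬H) = 0.258·0.258·0.742 = 0.049390.
Bayes: P(H|data) = 0.111·0.055312 / (0.111·0.055312 + 0.889·0.049390) = 0.0061396/0.050048 = 0.1227.

Posterior P(H) ≈ 0.123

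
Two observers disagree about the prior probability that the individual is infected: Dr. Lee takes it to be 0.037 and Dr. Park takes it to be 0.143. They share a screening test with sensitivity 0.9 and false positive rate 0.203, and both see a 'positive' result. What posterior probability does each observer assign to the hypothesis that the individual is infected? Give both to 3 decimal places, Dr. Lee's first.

Dr. Lee: 0.146; Dr. Park: 0.425

P('+'|H) = 0.9, P('+'|¬H) = 0.203.
Dr. Lee: numerator 0.9·0.037 = 0.033300; evidence = 0.033300+0.203·0.963 = 0.22879; posterior = 0.146.
Dr. Park: numerator 0.9·0.143 = 0.12870; evidence = 0.12870+0.203·0.857 = 0.30267; posterior = 0.425.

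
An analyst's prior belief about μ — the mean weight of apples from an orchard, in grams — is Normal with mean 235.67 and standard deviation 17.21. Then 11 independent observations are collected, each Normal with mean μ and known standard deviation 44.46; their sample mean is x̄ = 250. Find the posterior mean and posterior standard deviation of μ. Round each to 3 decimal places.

With known σ, the Normal prior is conjugate. Weight on the data is w = (n/σ²)/(n/σ² + 1/τ₀²) = 0.00556485/(0.00556485+0.00337628) = 0.62239.
Posterior mean = w·x̄ + (1−w)·μ₀ = 0.62239·250 + 0.37761·235.67 = 244.589. Posterior variance = 1/(0.00556485+0.00337628) = 111.843, so SD = 10.576.

Posterior mean ≈ 244.589; posterior SD ≈ 10.576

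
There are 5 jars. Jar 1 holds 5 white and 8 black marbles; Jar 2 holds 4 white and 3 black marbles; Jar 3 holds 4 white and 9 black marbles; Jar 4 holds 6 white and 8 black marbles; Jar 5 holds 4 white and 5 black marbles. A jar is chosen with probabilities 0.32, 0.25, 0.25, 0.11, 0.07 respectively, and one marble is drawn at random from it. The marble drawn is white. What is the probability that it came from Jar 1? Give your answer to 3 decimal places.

P(white|Jar 1) = 0.3846; P(white|Jar 2) = 0.5714; P(white|Jar 3) = 0.3077; P(white|Jar 4) = 0.4286; P(white|Jar 5) = 0.4444.
Prior × likelihood for each source: 0.32·0.3846=0.1231, 0.25·0.5714=0.1429, 0.25·0.3077=0.07692, 0.11·0.4286=0.04714, 0.07·0.4444=0.03111. Summing gives P(white) = 0.42111.
P(Jar 1 | white) = 0.1231 / 0.42111 = 0.292.

Posterior probability ≈ 0.292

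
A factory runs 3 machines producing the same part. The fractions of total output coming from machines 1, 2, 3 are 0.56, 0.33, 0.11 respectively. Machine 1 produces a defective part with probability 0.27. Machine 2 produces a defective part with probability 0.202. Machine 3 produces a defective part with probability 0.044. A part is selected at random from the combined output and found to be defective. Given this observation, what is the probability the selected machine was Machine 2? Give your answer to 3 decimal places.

Posterior probability ≈ 0.299

P(defective|M1) = 0.27; P(defective|M2) = 0.202; P(defective|M3) = 0.044.
Prior × likelihood for each source: 0.56·0.27=0.1512, 0.33·0.202=0.06666, 0.11·0.044=0.004840. Summing gives P(defective) = 0.22270.
P(Machine 2 | defective) = 0.06666 / 0.22270 = 0.299.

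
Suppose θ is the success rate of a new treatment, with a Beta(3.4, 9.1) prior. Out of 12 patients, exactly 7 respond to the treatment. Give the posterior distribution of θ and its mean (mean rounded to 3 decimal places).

Posterior: Beta(10.4, 14.1); mean ≈ 0.424

The binomial likelihood is conjugate to the Beta prior: with 7 successes and 5 failures, the posterior is Beta(3.4+7, 9.1+5) = Beta(10.4, 14.1).
Posterior mean = α/(α+β) = 10.4/24.5 = 0.424.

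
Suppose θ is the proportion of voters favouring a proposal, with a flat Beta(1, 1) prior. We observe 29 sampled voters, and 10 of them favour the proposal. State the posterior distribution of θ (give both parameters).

Posterior: Beta(11, 20)

Observing 10 successes and 19 failures updates Beta(1, 1) by adding the success and failure counts to the two shape parameters: α = 1+10 = 11, β = 1+19 = 20.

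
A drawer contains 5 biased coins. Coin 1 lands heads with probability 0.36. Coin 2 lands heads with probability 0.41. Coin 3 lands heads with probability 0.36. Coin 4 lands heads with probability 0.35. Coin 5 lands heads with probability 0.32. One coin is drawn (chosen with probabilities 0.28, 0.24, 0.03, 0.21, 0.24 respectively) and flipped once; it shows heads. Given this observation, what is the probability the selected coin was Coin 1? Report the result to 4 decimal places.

P(heads|C1) = 0.36; P(heads|C2) = 0.41; P(heads|C3) = 0.36; P(heads|C4) = 0.35; P(heads|C5) = 0.32.
Prior × likelihood for each source: 0.28·0.36=0.1008, 0.24·0.41=0.09840, 0.03·0.36=0.01080, 0.21·0.35=0.07350, 0.24·0.32=0.07680. Summing gives P(heads) = 0.36030.
P(Coin 1 | heads) = 0.1008 / 0.36030 = 0.2798.

Posterior probability ≈ 0.2798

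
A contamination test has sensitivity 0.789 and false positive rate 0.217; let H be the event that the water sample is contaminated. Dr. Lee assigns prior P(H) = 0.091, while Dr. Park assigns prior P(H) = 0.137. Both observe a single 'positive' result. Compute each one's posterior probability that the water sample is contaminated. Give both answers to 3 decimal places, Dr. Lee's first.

P('+'|H) = 0.789, P('+'|¬H) = 0.217.
Dr. Lee: numerator 0.789·0.091 = 0.071799; evidence = 0.071799+0.217·0.909 = 0.26905; posterior = 0.267.
Dr. Park: numerator 0.789·0.137 = 0.10809; evidence = 0.10809+0.217·0.863 = 0.29536; posterior = 0.366.

Dr. Lee: 0.267; Dr. Park: 0.366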